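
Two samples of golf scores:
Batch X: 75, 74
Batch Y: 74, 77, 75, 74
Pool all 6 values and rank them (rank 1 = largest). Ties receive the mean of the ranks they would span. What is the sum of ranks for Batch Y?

Sorted (descending): 77, 75, 75, 74, 74, 74
The 2 values of 75 occupy positions 2–3 → average rank (2+3)/2 = 2.5.
The 3 values of 74 occupy positions 4–6 → average rank 5.
Batch Y values → pooled ranks: 74→5, 77→1, 75→2.5, 74→5
Rank sum = 5 + 1 + 2.5 + 5 = 13.5

13.5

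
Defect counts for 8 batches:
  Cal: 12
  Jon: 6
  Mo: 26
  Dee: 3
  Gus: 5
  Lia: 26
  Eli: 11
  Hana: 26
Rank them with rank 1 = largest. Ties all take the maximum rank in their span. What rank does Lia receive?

Sorted (descending): 26, 26, 26, 12, 11, 6, 5, 3
The 3 values of 26 occupy positions 1–3 → each gets rank 3.
Lia has value 26 → rank 3.

3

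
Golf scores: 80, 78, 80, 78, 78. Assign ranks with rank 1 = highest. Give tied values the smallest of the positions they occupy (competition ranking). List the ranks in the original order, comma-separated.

1, 3, 1, 3, 3

Sorted (descending): 80, 80, 78, 78, 78
The 2 values of 80 occupy positions 1–2 → each gets rank 1.
The 3 values of 78 occupy positions 3–5 → each gets rank 3.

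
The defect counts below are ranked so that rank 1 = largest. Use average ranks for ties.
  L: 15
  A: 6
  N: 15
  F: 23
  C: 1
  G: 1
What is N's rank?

Sorted (descending): 23, 15, 15, 6, 1, 1
The 2 values of 15 occupy positions 2–3 → average rank (2+3)/2 = 2.5.
The 2 values of 1 occupy positions 5–6 → average rank (5+6)/2 = 5.5.
N has value 15 → rank 2.5.

2.5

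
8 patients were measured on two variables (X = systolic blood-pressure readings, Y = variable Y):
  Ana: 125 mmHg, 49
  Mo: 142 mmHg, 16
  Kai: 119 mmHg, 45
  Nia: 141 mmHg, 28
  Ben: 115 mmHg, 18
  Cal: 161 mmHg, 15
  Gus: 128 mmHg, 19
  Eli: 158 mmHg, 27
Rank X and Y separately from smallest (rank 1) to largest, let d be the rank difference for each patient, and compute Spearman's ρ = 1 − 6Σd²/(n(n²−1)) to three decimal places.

Ranks of variable 1: 3, 6, 2, 5, 1, 8, 4, 7
Ranks of variable 2: 8, 2, 7, 6, 3, 1, 4, 5
d = r₁ − r₂: -5, 4, -5, -1, -2, 7, 0, 2
d²: 25, 16, 25, 1, 4, 49, 0, 4; Σd² = 124
ρ = 1 − 6·124/(8·63) = 1 − 744/504 = -0.476

-0.476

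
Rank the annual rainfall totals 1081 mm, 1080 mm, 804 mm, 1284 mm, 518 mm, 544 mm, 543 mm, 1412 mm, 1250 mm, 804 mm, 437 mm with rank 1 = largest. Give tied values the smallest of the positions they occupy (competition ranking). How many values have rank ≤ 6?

7

Sorted (descending): 1412, 1284, 1250, 1081, 1080, 804, 804, 544, 543, 518, 437
The 2 values of 804 occupy positions 6–7 → each gets rank 6.
Ranks ≤ 6: {1, 2, 3, 4, 5, 6, 6} → 7 values.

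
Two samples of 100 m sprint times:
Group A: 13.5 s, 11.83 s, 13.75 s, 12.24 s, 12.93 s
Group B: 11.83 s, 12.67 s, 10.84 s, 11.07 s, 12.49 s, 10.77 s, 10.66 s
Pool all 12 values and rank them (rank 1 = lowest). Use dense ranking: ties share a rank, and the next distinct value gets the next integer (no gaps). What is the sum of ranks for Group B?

Sorted (ascending): 10.66, 10.77, 10.84, 11.07, 11.83, 11.83, 12.24, 12.49, 12.67, 12.93, 13.5, 13.75
The 2 values of 11.83 share dense rank 5.
Remaining distinct values take the next consecutive integers.
Group B values → pooled ranks: 11.83→5, 12.67→8, 10.84→3, 11.07→4, 12.49→7, 10.77→2, 10.66→1
Rank sum = 5 + 8 + 3 + 4 + 7 + 2 + 1 = 30

30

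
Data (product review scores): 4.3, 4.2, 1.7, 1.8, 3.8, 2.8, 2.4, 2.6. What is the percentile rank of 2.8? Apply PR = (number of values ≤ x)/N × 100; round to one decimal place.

62.5

N = 8.
Strictly below 2.8: 4. Equal to 2.8: 1.
PR = 5/8 × 100 = 62.5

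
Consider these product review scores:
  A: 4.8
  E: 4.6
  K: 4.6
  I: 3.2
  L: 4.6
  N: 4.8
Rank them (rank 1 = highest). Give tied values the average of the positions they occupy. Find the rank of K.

4

Sorted (descending): 4.8, 4.8, 4.6, 4.6, 4.6, 3.2
The 2 values of 4.8 occupy positions 1–2 → average rank (1+2)/2 = 1.5.
The 3 values of 4.6 occupy positions 3–5 → average rank 4.
K has value 4.6 → rank 4.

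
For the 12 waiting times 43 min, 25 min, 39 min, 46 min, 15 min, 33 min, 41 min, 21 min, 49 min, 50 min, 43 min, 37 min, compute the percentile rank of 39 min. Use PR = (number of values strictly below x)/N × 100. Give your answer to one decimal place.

N = 12.
Strictly below 39: 5. Equal to 39: 1.
PR = 5/12 × 100 = 41.7

41.7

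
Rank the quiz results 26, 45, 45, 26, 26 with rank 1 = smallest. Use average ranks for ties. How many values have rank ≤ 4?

3

Sorted (ascending): 26, 26, 26, 45, 45
The 3 values of 26 occupy positions 1–3 → average rank 2.
The 2 values of 45 occupy positions 4–5 → average rank (4+5)/2 = 4.5.
Ranks ≤ 4: {2, 2, 2} → 3 values.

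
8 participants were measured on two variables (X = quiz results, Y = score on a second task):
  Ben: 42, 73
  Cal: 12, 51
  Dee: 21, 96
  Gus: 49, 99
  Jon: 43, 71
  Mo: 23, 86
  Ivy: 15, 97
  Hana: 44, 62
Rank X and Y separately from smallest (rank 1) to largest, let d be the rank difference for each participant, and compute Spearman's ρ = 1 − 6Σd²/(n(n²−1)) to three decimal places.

0.167

Ranks of variable 1: 5, 1, 3, 8, 6, 4, 2, 7
Ranks of variable 2: 4, 1, 6, 8, 3, 5, 7, 2
d = r₁ − r₂: 1, 0, -3, 0, 3, -1, -5, 5
d²: 1, 0, 9, 0, 9, 1, 25, 25; Σd² = 70
ρ = 1 − 6·70/(8·63) = 1 − 420/504 = 0.167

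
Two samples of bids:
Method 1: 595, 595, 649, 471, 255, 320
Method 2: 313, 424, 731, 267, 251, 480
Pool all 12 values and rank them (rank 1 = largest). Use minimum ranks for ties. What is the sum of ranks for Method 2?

Sorted (descending): 731, 649, 595, 595, 480, 471, 424, 320, 313, 267, 255, 251
The 2 values of 595 occupy positions 3–4 → each gets rank 3.
Method 2 values → pooled ranks: 313→9, 424→7, 731→1, 267→10, 251→12, 480→5
Rank sum = 9 + 7 + 1 + 10 + 12 + 5 = 44

44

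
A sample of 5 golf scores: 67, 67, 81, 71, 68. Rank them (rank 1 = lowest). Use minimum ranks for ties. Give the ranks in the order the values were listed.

1, 1, 5, 4, 3

Sorted (ascending): 67, 67, 68, 71, 81
The 2 values of 67 occupy positions 1–2 → each gets rank 1.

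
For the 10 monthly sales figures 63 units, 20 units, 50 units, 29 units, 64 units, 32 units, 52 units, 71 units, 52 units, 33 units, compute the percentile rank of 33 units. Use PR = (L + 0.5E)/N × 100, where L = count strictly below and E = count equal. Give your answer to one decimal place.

35.0

N = 10.
Strictly below 33: 3. Equal to 33: 1.
PR = (3 + 0.5·1)/10 × 100 = 35.0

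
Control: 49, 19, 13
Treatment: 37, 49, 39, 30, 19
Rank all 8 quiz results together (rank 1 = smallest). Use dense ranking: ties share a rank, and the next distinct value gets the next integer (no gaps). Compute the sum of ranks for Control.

9

Sorted (ascending): 13, 19, 19, 30, 37, 39, 49, 49
The 2 values of 19 share dense rank 2.
The 2 values of 49 share dense rank 6.
Remaining distinct values take the next consecutive integers.
Control values → pooled ranks: 49→6, 19→2, 13→1
Rank sum = 6 + 2 + 1 = 9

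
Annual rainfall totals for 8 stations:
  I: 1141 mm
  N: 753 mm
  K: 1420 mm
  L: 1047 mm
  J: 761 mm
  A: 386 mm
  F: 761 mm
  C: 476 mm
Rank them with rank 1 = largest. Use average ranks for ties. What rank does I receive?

Sorted (descending): 1420, 1141, 1047, 761, 761, 753, 476, 386
The 2 values of 761 occupy positions 4–5 → average rank (4+5)/2 = 4.5.
I has value 1141 mm → rank 2.

2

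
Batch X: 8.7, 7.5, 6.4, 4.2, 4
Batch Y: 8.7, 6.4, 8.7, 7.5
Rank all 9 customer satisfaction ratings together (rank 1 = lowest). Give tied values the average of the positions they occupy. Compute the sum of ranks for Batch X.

Sorted (ascending): 4, 4.2, 6.4, 6.4, 7.5, 7.5, 8.7, 8.7, 8.7
The 2 values of 6.4 occupy positions 3–4 → average rank (3+4)/2 = 3.5.
The 2 values of 7.5 occupy positions 5–6 → average rank (5+6)/2 = 5.5.
The 3 values of 8.7 occupy positions 7–9 → average rank 8.
Batch X values → pooled ranks: 8.7→8, 7.5→5.5, 6.4→3.5, 4.2→2, 4→1
Rank sum = 8 + 5.5 + 3.5 + 2 + 1 = 20

20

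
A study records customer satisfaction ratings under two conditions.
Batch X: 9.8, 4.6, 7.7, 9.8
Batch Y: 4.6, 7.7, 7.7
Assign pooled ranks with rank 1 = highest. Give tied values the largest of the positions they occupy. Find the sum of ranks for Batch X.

Sorted (descending): 9.8, 9.8, 7.7, 7.7, 7.7, 4.6, 4.6
The 2 values of 9.8 occupy positions 1–2 → each gets rank 2.
The 3 values of 7.7 occupy positions 3–5 → each gets rank 5.
The 2 values of 4.6 occupy positions 6–7 → each gets rank 7.
Batch X values → pooled ranks: 9.8→2, 4.6→7, 7.7→5, 9.8→2
Rank sum = 2 + 7 + 5 + 2 = 16

16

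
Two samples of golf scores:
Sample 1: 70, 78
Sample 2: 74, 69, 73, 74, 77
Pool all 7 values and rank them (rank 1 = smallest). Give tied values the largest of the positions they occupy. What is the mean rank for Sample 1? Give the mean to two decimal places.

4.50

Sorted (ascending): 69, 70, 73, 74, 74, 77, 78
The 2 values of 74 occupy positions 4–5 → each gets rank 5.
Sample 1 values → pooled ranks: 70→2, 78→7
Mean rank = (2 + 7) / 2 = 4.50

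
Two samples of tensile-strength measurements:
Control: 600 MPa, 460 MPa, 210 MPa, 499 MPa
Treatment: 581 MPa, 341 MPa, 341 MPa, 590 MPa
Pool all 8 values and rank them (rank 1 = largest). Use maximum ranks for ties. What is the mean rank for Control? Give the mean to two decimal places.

4.50

Sorted (descending): 600, 590, 581, 499, 460, 341, 341, 210
The 2 values of 341 occupy positions 6–7 → each gets rank 7.
Control values → pooled ranks: 600→1, 460→5, 210→8, 499→4
Mean rank = (1 + 5 + 8 + 4) / 4 = 4.50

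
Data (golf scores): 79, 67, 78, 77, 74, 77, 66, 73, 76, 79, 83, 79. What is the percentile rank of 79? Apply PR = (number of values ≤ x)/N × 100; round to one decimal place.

91.7

N = 12.
Strictly below 79: 8. Equal to 79: 3.
PR = 11/12 × 100 = 91.7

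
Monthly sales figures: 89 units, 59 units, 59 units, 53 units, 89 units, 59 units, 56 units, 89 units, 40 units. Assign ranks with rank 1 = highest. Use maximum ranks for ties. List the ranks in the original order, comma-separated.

3, 6, 6, 8, 3, 6, 7, 3, 9

Sorted (descending): 89, 89, 89, 59, 59, 59, 56, 53, 40
The 3 values of 89 occupy positions 1–3 → each gets rank 3.
The 3 values of 59 occupy positions 4–6 → each gets rank 6.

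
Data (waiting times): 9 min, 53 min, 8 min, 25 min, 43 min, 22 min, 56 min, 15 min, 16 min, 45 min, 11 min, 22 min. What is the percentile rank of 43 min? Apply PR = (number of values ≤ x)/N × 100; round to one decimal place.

75.0

N = 12.
Strictly below 43: 8. Equal to 43: 1.
PR = 9/12 × 100 = 75.0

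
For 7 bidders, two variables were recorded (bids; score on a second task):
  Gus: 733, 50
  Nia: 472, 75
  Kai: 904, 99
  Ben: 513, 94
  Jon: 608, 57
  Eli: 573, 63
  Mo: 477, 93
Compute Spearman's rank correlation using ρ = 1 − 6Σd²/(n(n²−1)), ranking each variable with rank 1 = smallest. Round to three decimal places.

-0.107

Ranks of variable 1: 6, 1, 7, 3, 5, 4, 2
Ranks of variable 2: 1, 4, 7, 6, 2, 3, 5
d = r₁ − r₂: 5, -3, 0, -3, 3, 1, -3
d²: 25, 9, 0, 9, 9, 1, 9; Σd² = 62
ρ = 1 − 6·62/(7·48) = 1 − 372/336 = -0.107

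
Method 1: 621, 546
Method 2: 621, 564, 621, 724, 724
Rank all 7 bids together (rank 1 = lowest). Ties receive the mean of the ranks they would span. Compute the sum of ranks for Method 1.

Sorted (ascending): 546, 564, 621, 621, 621, 724, 724
The 3 values of 621 occupy positions 3–5 → average rank 4.
The 2 values of 724 occupy positions 6–7 → average rank (6+7)/2 = 6.5.
Method 1 values → pooled ranks: 621→4, 546→1
Rank sum = 4 + 1 = 5

5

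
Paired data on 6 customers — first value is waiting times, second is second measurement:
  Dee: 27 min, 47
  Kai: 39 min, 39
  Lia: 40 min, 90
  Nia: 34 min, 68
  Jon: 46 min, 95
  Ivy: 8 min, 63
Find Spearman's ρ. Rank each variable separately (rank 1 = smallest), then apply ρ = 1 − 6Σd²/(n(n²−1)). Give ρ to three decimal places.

Ranks of variable 1: 2, 4, 5, 3, 6, 1
Ranks of variable 2: 2, 1, 5, 4, 6, 3
d = r₁ − r₂: 0, 3, 0, -1, 0, -2
d²: 0, 9, 0, 1, 0, 4; Σd² = 14
ρ = 1 − 6·14/(6·35) = 1 − 84/210 = 0.600

0.600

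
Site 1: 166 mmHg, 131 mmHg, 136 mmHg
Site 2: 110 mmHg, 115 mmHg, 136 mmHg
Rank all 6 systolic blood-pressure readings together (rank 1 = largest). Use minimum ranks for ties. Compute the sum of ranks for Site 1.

7

Sorted (descending): 166, 136, 136, 131, 115, 110
The 2 values of 136 occupy positions 2–3 → each gets rank 2.
Site 1 values → pooled ranks: 166→1, 131→4, 136→2
Rank sum = 1 + 4 + 2 = 7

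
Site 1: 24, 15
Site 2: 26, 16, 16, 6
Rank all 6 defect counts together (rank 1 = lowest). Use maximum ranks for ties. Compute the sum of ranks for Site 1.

Sorted (ascending): 6, 15, 16, 16, 24, 26
The 2 values of 16 occupy positions 3–4 → each gets rank 4.
Site 1 values → pooled ranks: 24→5, 15→2
Rank sum = 5 + 2 = 7

7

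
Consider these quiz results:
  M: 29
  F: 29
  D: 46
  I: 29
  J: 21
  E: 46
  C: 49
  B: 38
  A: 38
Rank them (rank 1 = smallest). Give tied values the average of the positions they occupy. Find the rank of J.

1

Sorted (ascending): 21, 29, 29, 29, 38, 38, 46, 46, 49
The 3 values of 29 occupy positions 2–4 → average rank 3.
The 2 values of 38 occupy positions 5–6 → average rank (5+6)/2 = 5.5.
The 2 values of 46 occupy positions 7–8 → average rank (7+8)/2 = 7.5.
J has value 21 → rank 1.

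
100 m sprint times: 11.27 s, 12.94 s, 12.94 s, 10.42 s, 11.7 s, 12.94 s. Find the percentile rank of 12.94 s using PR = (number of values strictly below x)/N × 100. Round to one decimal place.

N = 6.
Strictly below 12.94: 3. Equal to 12.94: 3.
PR = 3/6 × 100 = 50.0

50.0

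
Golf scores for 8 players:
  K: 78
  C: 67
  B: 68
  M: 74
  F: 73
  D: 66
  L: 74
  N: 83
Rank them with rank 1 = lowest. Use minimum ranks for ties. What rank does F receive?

4

Sorted (ascending): 66, 67, 68, 73, 74, 74, 78, 83
The 2 values of 74 occupy positions 5–6 → each gets rank 5.
F has value 73 → rank 4.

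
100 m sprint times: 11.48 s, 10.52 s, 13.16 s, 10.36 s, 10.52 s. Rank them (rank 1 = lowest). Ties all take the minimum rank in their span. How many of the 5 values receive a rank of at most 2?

Sorted (ascending): 10.36, 10.52, 10.52, 11.48, 13.16
The 2 values of 10.52 occupy positions 2–3 → each gets rank 2.
Ranks ≤ 2: {1, 2, 2} → 3 values.

3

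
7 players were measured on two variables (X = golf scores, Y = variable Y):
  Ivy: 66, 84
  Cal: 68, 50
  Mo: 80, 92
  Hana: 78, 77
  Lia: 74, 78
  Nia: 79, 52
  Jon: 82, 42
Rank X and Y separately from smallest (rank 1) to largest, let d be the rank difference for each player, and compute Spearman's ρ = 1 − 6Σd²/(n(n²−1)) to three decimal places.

-0.250

Ranks of variable 1: 1, 2, 6, 4, 3, 5, 7
Ranks of variable 2: 6, 2, 7, 4, 5, 3, 1
d = r₁ − r₂: -5, 0, -1, 0, -2, 2, 6
d²: 25, 0, 1, 0, 4, 4, 36; Σd² = 70
ρ = 1 − 6·70/(7·48) = 1 − 420/336 = -0.250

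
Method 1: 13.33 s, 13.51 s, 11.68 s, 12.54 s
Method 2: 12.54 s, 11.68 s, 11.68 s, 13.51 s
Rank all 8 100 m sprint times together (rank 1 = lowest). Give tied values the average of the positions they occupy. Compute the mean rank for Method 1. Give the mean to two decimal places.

Sorted (ascending): 11.68, 11.68, 11.68, 12.54, 12.54, 13.33, 13.51, 13.51
The 3 values of 11.68 occupy positions 1–3 → average rank 2.
The 2 values of 12.54 occupy positions 4–5 → average rank (4+5)/2 = 4.5.
The 2 values of 13.51 occupy positions 7–8 → average rank (7+8)/2 = 7.5.
Method 1 values → pooled ranks: 13.33→6, 13.51→7.5, 11.68→2, 12.54→4.5
Mean rank = (6 + 7.5 + 2 + 4.5) / 4 = 5.00

5.00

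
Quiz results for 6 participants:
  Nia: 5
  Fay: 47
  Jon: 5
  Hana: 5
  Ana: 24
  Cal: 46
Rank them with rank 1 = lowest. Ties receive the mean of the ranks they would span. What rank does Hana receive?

2

Sorted (ascending): 5, 5, 5, 24, 46, 47
The 3 values of 5 occupy positions 1–3 → average rank 2.
Hana has value 5 → rank 2.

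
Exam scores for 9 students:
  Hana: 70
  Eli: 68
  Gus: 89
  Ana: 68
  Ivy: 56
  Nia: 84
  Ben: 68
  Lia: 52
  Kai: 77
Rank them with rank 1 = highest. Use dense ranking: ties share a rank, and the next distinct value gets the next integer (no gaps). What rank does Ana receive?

5

Sorted (descending): 89, 84, 77, 70, 68, 68, 68, 56, 52
The 3 values of 68 share dense rank 5.
Remaining distinct values take the next consecutive integers.
Ana has value 68 → rank 5.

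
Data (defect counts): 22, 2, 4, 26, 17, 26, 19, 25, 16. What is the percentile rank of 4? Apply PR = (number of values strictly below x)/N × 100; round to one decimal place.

N = 9.
Strictly below 4: 1. Equal to 4: 1.
PR = 1/9 × 100 = 11.1

11.1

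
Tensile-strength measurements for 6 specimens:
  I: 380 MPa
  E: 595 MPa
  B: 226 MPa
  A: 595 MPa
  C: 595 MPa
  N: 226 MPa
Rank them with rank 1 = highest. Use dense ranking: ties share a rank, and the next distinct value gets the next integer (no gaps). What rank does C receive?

Sorted (descending): 595, 595, 595, 380, 226, 226
The 3 values of 595 share dense rank 1.
The 2 values of 226 share dense rank 3.
Remaining distinct values take the next consecutive integers.
C has value 595 MPa → rank 1.

1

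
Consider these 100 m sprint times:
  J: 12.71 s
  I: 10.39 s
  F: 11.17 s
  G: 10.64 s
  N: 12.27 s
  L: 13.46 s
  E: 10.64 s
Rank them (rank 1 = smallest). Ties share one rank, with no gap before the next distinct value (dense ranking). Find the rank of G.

Sorted (ascending): 10.39, 10.64, 10.64, 11.17, 12.27, 12.71, 13.46
The 2 values of 10.64 share dense rank 2.
Remaining distinct values take the next consecutive integers.
G has value 10.64 s → rank 2.

2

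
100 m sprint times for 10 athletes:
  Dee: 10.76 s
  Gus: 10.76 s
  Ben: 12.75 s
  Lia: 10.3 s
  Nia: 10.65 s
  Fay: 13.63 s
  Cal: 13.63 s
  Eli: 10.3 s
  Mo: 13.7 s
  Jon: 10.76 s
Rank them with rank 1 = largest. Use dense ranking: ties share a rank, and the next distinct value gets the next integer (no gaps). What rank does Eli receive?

Sorted (descending): 13.7, 13.63, 13.63, 12.75, 10.76, 10.76, 10.76, 10.65, 10.3, 10.3
The 2 values of 13.63 share dense rank 2.
The 3 values of 10.76 share dense rank 4.
The 2 values of 10.3 share dense rank 6.
Remaining distinct values take the next consecutive integers.
Eli has value 10.3 s → rank 6.

6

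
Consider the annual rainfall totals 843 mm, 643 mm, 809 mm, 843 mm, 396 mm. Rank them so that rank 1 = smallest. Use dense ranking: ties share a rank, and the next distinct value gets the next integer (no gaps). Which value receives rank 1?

Sorted (ascending): 396, 643, 809, 843, 843
The 2 values of 843 share dense rank 4.
Remaining distinct values take the next consecutive integers.
Rank 1 → value 396.

396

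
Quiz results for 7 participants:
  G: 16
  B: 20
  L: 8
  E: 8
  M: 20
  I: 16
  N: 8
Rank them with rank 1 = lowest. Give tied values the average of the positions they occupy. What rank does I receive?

Sorted (ascending): 8, 8, 8, 16, 16, 20, 20
The 3 values of 8 occupy positions 1–3 → average rank 2.
The 2 values of 16 occupy positions 4–5 → average rank (4+5)/2 = 4.5.
The 2 values of 20 occupy positions 6–7 → average rank (6+7)/2 = 6.5.
I has value 16 → rank 4.5.

4.5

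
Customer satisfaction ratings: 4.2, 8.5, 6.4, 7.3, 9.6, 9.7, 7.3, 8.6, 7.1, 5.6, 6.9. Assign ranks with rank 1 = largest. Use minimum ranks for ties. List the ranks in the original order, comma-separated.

Sorted (descending): 9.7, 9.6, 8.6, 8.5, 7.3, 7.3, 7.1, 6.9, 6.4, 5.6, 4.2
The 2 values of 7.3 occupy positions 5–6 → each gets rank 5.

11, 4, 9, 5, 2, 1, 5, 3, 7, 10, 8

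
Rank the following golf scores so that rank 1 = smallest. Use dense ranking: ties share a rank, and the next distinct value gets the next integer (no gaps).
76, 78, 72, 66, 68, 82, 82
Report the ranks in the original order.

4, 5, 3, 1, 2, 6, 6

Sorted (ascending): 66, 68, 72, 76, 78, 82, 82
The 2 values of 82 share dense rank 6.
Remaining distinct values take the next consecutive integers.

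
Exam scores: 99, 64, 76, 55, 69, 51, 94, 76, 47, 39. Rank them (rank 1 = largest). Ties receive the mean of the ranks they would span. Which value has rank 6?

Sorted (descending): 99, 94, 76, 76, 69, 64, 55, 51, 47, 39
The 2 values of 76 occupy positions 3–4 → average rank (3+4)/2 = 3.5.
Rank 6 → value 64.

64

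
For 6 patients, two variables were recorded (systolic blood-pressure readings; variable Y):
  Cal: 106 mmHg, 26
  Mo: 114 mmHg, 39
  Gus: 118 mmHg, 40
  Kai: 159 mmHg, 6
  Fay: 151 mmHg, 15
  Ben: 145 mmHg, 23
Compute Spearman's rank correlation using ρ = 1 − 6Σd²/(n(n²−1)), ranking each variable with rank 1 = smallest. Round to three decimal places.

-0.771

Ranks of variable 1: 1, 2, 3, 6, 5, 4
Ranks of variable 2: 4, 5, 6, 1, 2, 3
d = r₁ − r₂: -3, -3, -3, 5, 3, 1
d²: 9, 9, 9, 25, 9, 1; Σd² = 62
ρ = 1 − 6·62/(6·35) = 1 − 372/210 = -0.771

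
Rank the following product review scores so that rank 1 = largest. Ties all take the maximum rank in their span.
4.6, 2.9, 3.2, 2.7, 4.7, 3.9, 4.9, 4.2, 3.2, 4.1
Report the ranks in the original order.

3, 9, 8, 10, 2, 6, 1, 4, 8, 5

Sorted (descending): 4.9, 4.7, 4.6, 4.2, 4.1, 3.9, 3.2, 3.2, 2.9, 2.7
The 2 values of 3.2 occupy positions 7–8 → each gets rank 8.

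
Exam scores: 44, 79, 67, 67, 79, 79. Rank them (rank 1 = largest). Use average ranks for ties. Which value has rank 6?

44

Sorted (descending): 79, 79, 79, 67, 67, 44
The 3 values of 79 occupy positions 1–3 → average rank 2.
The 2 values of 67 occupy positions 4–5 → average rank (4+5)/2 = 4.5.
Rank 6 → value 44.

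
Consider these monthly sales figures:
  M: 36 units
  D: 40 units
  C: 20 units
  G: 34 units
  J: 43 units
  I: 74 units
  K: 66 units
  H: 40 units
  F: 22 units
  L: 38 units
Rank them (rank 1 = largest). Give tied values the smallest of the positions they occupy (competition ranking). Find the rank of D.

Sorted (descending): 74, 66, 43, 40, 40, 38, 36, 34, 22, 20
The 2 values of 40 occupy positions 4–5 → each gets rank 4.
D has value 40 units → rank 4.

4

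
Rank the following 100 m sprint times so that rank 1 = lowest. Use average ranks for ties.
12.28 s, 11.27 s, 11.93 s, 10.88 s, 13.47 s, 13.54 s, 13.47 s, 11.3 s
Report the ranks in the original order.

5, 2, 4, 1, 6.5, 8, 6.5, 3

Sorted (ascending): 10.88, 11.27, 11.3, 11.93, 12.28, 13.47, 13.47, 13.54
The 2 values of 13.47 occupy positions 6–7 → average rank (6+7)/2 = 6.5.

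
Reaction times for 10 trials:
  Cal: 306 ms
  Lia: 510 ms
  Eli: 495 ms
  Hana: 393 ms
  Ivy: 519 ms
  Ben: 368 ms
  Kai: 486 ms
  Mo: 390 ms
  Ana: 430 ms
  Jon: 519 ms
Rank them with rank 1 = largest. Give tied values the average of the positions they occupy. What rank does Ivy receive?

1.5

Sorted (descending): 519, 519, 510, 495, 486, 430, 393, 390, 368, 306
The 2 values of 519 occupy positions 1–2 → average rank (1+2)/2 = 1.5.
Ivy has value 519 ms → rank 1.5.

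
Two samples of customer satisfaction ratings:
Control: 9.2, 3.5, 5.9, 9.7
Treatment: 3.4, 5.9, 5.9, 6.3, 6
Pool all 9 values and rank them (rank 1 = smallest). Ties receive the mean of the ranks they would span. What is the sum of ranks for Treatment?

22

Sorted (ascending): 3.4, 3.5, 5.9, 5.9, 5.9, 6, 6.3, 9.2, 9.7
The 3 values of 5.9 occupy positions 3–5 → average rank 4.
Treatment values → pooled ranks: 3.4→1, 5.9→4, 5.9→4, 6.3→7, 6→6
Rank sum = 1 + 4 + 4 + 7 + 6 = 22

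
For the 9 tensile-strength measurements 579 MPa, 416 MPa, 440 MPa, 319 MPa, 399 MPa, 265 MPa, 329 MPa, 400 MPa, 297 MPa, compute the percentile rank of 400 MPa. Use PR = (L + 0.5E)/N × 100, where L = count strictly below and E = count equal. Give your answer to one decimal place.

61.1

N = 9.
Strictly below 400: 5. Equal to 400: 1.
PR = (5 + 0.5·1)/9 × 100 = 61.1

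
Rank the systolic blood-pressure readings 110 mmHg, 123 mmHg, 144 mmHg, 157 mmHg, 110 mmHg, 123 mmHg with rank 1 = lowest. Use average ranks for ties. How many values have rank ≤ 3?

Sorted (ascending): 110, 110, 123, 123, 144, 157
The 2 values of 110 occupy positions 1–2 → average rank (1+2)/2 = 1.5.
The 2 values of 123 occupy positions 3–4 → average rank (3+4)/2 = 3.5.
Ranks ≤ 3: {1.5, 1.5} → 2 values.

2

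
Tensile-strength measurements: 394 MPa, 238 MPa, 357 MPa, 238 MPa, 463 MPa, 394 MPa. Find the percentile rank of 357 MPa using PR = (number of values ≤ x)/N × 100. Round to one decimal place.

50.0

N = 6.
Strictly below 357: 2. Equal to 357: 1.
PR = 3/6 × 100 = 50.0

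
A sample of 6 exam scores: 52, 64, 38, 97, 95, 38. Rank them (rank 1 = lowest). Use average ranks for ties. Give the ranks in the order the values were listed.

3, 4, 1.5, 6, 5, 1.5

Sorted (ascending): 38, 38, 52, 64, 95, 97
The 2 values of 38 occupy positions 1–2 → average rank (1+2)/2 = 1.5.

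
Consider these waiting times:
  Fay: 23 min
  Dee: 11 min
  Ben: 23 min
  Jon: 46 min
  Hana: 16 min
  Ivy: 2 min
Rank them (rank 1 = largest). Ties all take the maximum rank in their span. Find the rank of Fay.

3

Sorted (descending): 46, 23, 23, 16, 11, 2
The 2 values of 23 occupy positions 2–3 → each gets rank 3.
Fay has value 23 min → rank 3.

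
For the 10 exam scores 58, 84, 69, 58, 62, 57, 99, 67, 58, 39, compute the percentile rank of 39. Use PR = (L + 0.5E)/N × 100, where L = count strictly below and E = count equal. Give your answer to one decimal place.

5.0

N = 10.
Strictly below 39: 0. Equal to 39: 1.
PR = (0 + 0.5·1)/10 × 100 = 5.0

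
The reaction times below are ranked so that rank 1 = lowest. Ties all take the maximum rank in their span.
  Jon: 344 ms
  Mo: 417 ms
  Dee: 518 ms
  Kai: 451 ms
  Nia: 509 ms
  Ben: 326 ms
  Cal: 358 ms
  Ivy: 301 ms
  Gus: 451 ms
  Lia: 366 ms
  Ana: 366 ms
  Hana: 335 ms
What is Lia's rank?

Sorted (ascending): 301, 326, 335, 344, 358, 366, 366, 417, 451, 451, 509, 518
The 2 values of 366 occupy positions 6–7 → each gets rank 7.
The 2 values of 451 occupy positions 9–10 → each gets rank 10.
Lia has value 366 ms → rank 7.

7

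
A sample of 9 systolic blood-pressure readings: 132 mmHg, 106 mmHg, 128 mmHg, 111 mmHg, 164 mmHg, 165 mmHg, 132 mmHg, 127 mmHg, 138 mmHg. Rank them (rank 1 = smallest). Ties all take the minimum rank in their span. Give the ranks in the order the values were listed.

5, 1, 4, 2, 8, 9, 5, 3, 7

Sorted (ascending): 106, 111, 127, 128, 132, 132, 138, 164, 165
The 2 values of 132 occupy positions 5–6 → each gets rank 5.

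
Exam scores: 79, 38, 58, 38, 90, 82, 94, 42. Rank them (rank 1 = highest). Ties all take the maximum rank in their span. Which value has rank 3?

Sorted (descending): 94, 90, 82, 79, 58, 42, 38, 38
The 2 values of 38 occupy positions 7–8 → each gets rank 8.
Rank 3 → value 82.

82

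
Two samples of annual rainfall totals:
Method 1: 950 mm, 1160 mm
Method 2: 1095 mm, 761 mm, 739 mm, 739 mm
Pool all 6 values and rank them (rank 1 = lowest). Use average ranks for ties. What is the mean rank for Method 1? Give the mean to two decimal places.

5.00

Sorted (ascending): 739, 739, 761, 950, 1095, 1160
The 2 values of 739 occupy positions 1–2 → average rank (1+2)/2 = 1.5.
Method 1 values → pooled ranks: 950→4, 1160→6
Mean rank = (4 + 6) / 2 = 5.00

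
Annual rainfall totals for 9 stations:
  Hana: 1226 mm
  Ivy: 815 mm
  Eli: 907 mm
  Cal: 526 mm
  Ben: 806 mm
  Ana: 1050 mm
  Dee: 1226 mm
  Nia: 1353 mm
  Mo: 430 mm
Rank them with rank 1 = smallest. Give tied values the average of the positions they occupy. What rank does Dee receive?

7.5

Sorted (ascending): 430, 526, 806, 815, 907, 1050, 1226, 1226, 1353
The 2 values of 1226 occupy positions 7–8 → average rank (7+8)/2 = 7.5.
Dee has value 1226 mm → rank 7.5.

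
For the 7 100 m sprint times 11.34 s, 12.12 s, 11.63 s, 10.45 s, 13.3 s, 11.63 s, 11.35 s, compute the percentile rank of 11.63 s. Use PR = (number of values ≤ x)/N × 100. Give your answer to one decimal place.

71.4

N = 7.
Strictly below 11.63: 3. Equal to 11.63: 2.
PR = 5/7 × 100 = 71.4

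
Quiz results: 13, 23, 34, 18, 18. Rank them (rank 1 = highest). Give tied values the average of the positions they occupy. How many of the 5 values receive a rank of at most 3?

Sorted (descending): 34, 23, 18, 18, 13
The 2 values of 18 occupy positions 3–4 → average rank (3+4)/2 = 3.5.
Ranks ≤ 3: {1, 2} → 2 values.

2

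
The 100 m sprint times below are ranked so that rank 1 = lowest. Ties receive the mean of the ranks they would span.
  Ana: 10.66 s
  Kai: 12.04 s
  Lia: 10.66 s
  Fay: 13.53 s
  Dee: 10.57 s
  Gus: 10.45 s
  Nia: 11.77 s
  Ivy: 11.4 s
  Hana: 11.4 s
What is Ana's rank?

Sorted (ascending): 10.45, 10.57, 10.66, 10.66, 11.4, 11.4, 11.77, 12.04, 13.53
The 2 values of 10.66 occupy positions 3–4 → average rank (3+4)/2 = 3.5.
The 2 values of 11.4 occupy positions 5–6 → average rank (5+6)/2 = 5.5.
Ana has value 10.66 s → rank 3.5.

3.5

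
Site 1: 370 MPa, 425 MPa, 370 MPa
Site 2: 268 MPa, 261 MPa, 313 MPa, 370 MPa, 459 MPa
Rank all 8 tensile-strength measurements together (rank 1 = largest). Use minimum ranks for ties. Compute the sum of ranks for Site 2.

25

Sorted (descending): 459, 425, 370, 370, 370, 313, 268, 261
The 3 values of 370 occupy positions 3–5 → each gets rank 3.
Site 2 values → pooled ranks: 268→7, 261→8, 313→6, 370→3, 459→1
Rank sum = 7 + 8 + 6 + 3 + 1 = 25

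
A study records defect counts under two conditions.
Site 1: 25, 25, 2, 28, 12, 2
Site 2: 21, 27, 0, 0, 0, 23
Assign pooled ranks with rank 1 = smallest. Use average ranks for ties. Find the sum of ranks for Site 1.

46

Sorted (ascending): 0, 0, 0, 2, 2, 12, 21, 23, 25, 25, 27, 28
The 3 values of 0 occupy positions 1–3 → average rank 2.
The 2 values of 2 occupy positions 4–5 → average rank (4+5)/2 = 4.5.
The 2 values of 25 occupy positions 9–10 → average rank (9+10)/2 = 9.5.
Site 1 values → pooled ranks: 25→9.5, 25→9.5, 2→4.5, 28→12, 12→6, 2→4.5
Rank sum = 9.5 + 9.5 + 4.5 + 12 + 6 + 4.5 = 46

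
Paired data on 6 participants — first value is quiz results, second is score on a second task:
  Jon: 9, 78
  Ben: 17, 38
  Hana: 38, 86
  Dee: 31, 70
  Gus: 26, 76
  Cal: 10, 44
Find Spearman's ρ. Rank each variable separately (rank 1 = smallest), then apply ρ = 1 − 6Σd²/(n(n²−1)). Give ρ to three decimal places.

Ranks of variable 1: 1, 3, 6, 5, 4, 2
Ranks of variable 2: 5, 1, 6, 3, 4, 2
d = r₁ − r₂: -4, 2, 0, 2, 0, 0
d²: 16, 4, 0, 4, 0, 0; Σd² = 24
ρ = 1 − 6·24/(6·35) = 1 − 144/210 = 0.314

0.314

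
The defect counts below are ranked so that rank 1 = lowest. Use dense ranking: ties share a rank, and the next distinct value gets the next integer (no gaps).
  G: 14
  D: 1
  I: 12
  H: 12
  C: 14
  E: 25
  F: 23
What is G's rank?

Sorted (ascending): 1, 12, 12, 14, 14, 23, 25
The 2 values of 12 share dense rank 2.
The 2 values of 14 share dense rank 3.
Remaining distinct values take the next consecutive integers.
G has value 14 → rank 3.

3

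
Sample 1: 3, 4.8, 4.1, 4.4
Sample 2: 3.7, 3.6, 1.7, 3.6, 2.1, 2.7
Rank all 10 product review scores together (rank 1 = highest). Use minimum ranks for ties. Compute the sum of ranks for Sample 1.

Sorted (descending): 4.8, 4.4, 4.1, 3.7, 3.6, 3.6, 3, 2.7, 2.1, 1.7
The 2 values of 3.6 occupy positions 5–6 → each gets rank 5.
Sample 1 values → pooled ranks: 3→7, 4.8→1, 4.1→3, 4.4→2
Rank sum = 7 + 1 + 3 + 2 = 13

13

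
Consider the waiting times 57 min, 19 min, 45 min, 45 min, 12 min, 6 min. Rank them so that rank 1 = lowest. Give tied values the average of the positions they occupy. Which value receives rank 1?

Sorted (ascending): 6, 12, 19, 45, 45, 57
The 2 values of 45 occupy positions 4–5 → average rank (4+5)/2 = 4.5.
Rank 1 → value 6.

6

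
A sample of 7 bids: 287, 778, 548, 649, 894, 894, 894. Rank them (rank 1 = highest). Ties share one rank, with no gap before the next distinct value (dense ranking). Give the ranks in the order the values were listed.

5, 2, 4, 3, 1, 1, 1

Sorted (descending): 894, 894, 894, 778, 649, 548, 287
The 3 values of 894 share dense rank 1.
Remaining distinct values take the next consecutive integers.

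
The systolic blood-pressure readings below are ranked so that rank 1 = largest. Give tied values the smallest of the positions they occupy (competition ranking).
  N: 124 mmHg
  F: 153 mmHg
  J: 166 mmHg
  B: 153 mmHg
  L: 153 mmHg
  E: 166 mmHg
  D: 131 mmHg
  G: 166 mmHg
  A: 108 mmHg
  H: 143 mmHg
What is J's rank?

1

Sorted (descending): 166, 166, 166, 153, 153, 153, 143, 131, 124, 108
The 3 values of 166 occupy positions 1–3 → each gets rank 1.
The 3 values of 153 occupy positions 4–6 → each gets rank 4.
J has value 166 mmHg → rank 1.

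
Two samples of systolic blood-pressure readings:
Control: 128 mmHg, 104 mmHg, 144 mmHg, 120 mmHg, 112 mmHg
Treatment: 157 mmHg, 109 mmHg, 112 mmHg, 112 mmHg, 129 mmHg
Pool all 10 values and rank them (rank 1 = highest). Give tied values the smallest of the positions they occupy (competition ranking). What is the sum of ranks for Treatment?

Sorted (descending): 157, 144, 129, 128, 120, 112, 112, 112, 109, 104
The 3 values of 112 occupy positions 6–8 → each gets rank 6.
Treatment values → pooled ranks: 157→1, 109→9, 112→6, 112→6, 129→3
Rank sum = 1 + 9 + 6 + 6 + 3 = 25

25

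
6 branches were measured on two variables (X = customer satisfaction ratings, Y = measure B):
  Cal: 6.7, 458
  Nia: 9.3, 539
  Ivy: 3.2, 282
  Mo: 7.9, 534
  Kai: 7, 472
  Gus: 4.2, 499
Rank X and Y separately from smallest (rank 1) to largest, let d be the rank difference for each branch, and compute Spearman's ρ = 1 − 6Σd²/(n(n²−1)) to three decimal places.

Ranks of variable 1: 3, 6, 1, 5, 4, 2
Ranks of variable 2: 2, 6, 1, 5, 3, 4
d = r₁ − r₂: 1, 0, 0, 0, 1, -2
d²: 1, 0, 0, 0, 1, 4; Σd² = 6
ρ = 1 − 6·6/(6·35) = 1 − 36/210 = 0.829

0.829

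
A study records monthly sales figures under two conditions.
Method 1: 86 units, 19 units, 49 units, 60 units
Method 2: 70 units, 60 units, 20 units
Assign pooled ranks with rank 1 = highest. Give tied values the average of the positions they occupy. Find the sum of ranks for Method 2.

11.5

Sorted (descending): 86, 70, 60, 60, 49, 20, 19
The 2 values of 60 occupy positions 3–4 → average rank (3+4)/2 = 3.5.
Method 2 values → pooled ranks: 70→2, 60→3.5, 20→6
Rank sum = 2 + 3.5 + 6 = 11.5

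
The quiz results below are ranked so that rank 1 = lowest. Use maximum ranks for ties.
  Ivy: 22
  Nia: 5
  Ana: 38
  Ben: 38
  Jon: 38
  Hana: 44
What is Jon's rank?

5

Sorted (ascending): 5, 22, 38, 38, 38, 44
The 3 values of 38 occupy positions 3–5 → each gets rank 5.
Jon has value 38 → rank 5.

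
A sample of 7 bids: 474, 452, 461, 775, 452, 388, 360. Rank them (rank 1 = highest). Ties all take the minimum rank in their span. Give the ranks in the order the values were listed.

Sorted (descending): 775, 474, 461, 452, 452, 388, 360
The 2 values of 452 occupy positions 4–5 → each gets rank 4.

2, 4, 3, 1, 4, 6, 7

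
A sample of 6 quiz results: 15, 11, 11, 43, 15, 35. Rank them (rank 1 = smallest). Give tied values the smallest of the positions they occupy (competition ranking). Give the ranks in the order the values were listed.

Sorted (ascending): 11, 11, 15, 15, 35, 43
The 2 values of 11 occupy positions 1–2 → each gets rank 1.
The 2 values of 15 occupy positions 3–4 → each gets rank 3.

3, 1, 1, 6, 3, 5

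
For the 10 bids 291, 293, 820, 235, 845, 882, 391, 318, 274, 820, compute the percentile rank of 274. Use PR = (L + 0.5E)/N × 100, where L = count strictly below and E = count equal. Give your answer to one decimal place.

15.0

N = 10.
Strictly below 274: 1. Equal to 274: 1.
PR = (1 + 0.5·1)/10 × 100 = 15.0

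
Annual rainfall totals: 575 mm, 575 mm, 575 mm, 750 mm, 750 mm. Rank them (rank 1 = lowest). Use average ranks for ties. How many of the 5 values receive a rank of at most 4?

3

Sorted (ascending): 575, 575, 575, 750, 750
The 3 values of 575 occupy positions 1–3 → average rank 2.
The 2 values of 750 occupy positions 4–5 → average rank (4+5)/2 = 4.5.
Ranks ≤ 4: {2, 2, 2} → 3 values.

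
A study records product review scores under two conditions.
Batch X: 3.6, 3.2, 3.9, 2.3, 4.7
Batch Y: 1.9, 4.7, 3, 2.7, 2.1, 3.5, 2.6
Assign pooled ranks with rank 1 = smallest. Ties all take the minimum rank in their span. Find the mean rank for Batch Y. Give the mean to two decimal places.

5.29

Sorted (ascending): 1.9, 2.1, 2.3, 2.6, 2.7, 3, 3.2, 3.5, 3.6, 3.9, 4.7, 4.7
The 2 values of 4.7 occupy positions 11–12 → each gets rank 11.
Batch Y values → pooled ranks: 1.9→1, 4.7→11, 3→6, 2.7→5, 2.1→2, 3.5→8, 2.6→4
Mean rank = (1 + 11 + 6 + 5 + 2 + 8 + 4) / 7 = 5.29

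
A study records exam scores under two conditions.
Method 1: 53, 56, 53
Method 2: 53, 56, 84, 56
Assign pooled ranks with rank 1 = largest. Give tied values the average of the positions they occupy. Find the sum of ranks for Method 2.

13

Sorted (descending): 84, 56, 56, 56, 53, 53, 53
The 3 values of 56 occupy positions 2–4 → average rank 3.
The 3 values of 53 occupy positions 5–7 → average rank 6.
Method 2 values → pooled ranks: 53→6, 56→3, 84→1, 56→3
Rank sum = 6 + 3 + 1 + 3 = 13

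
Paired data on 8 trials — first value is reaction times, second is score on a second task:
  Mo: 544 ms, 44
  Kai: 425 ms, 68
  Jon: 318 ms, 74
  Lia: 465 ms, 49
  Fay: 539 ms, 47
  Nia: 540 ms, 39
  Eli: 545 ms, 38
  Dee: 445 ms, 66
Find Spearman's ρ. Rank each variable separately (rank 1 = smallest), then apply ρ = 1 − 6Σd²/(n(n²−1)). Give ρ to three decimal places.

Ranks of variable 1: 7, 2, 1, 4, 5, 6, 8, 3
Ranks of variable 2: 3, 7, 8, 5, 4, 2, 1, 6
d = r₁ − r₂: 4, -5, -7, -1, 1, 4, 7, -3
d²: 16, 25, 49, 1, 1, 16, 49, 9; Σd² = 166
ρ = 1 − 6·166/(8·63) = 1 − 996/504 = -0.976

-0.976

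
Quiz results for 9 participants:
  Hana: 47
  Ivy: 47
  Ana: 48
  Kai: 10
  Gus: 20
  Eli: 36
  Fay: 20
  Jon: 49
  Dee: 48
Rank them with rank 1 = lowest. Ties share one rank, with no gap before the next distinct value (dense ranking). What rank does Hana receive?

Sorted (ascending): 10, 20, 20, 36, 47, 47, 48, 48, 49
The 2 values of 20 share dense rank 2.
The 2 values of 47 share dense rank 4.
The 2 values of 48 share dense rank 5.
Remaining distinct values take the next consecutive integers.
Hana has value 47 → rank 4.

4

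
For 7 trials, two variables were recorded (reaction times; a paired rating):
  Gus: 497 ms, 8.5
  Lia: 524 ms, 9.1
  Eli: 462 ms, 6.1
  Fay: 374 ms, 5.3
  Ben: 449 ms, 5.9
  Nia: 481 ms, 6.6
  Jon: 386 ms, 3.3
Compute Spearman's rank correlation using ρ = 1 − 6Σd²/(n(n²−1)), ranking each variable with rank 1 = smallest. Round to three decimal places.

0.964

Ranks of variable 1: 6, 7, 4, 1, 3, 5, 2
Ranks of variable 2: 6, 7, 4, 2, 3, 5, 1
d = r₁ − r₂: 0, 0, 0, -1, 0, 0, 1
d²: 0, 0, 0, 1, 0, 0, 1; Σd² = 2
ρ = 1 − 6·2/(7·48) = 1 − 12/336 = 0.964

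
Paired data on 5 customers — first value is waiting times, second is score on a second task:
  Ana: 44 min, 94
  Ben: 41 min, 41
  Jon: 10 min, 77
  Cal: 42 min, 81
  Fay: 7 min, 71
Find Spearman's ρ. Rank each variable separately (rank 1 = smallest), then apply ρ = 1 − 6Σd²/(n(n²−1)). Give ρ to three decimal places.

0.700

Ranks of variable 1: 5, 3, 2, 4, 1
Ranks of variable 2: 5, 1, 3, 4, 2
d = r₁ − r₂: 0, 2, -1, 0, -1
d²: 0, 4, 1, 0, 1; Σd² = 6
ρ = 1 − 6·6/(5·24) = 1 − 36/120 = 0.700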